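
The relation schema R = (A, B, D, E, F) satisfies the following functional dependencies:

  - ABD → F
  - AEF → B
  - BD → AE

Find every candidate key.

{B, D}, {A, D, E, F}

{B, D}⁺: BD→AE adds A, E; ABD→F adds F → {A, B, D, E, F}. Minimal: {D}⁺ = {D}; {B}⁺ = {B} — none reach the full schema.
{A, D, E, F}⁺: AEF→B adds B → {A, B, D, E, F}. Minimal: {D, E, F}⁺ = {D, E, F}; {A, E, F}⁺ = {A, B, E, F}; {A, D, F}⁺ = {A, D, F}; … — none reach the full schema.
Any other superkey contains one of these as a subset, so there are no further candidate keys.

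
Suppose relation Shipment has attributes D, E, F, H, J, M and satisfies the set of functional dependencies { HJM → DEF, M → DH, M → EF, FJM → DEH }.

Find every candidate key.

(J, M)

Attributes J, M never appear on any right-hand side, so every candidate key must contain {J, M}.
{J, M}⁺ = {D, E, F, H, J, M}, which is all of the schema, so {J, M} is the only candidate key.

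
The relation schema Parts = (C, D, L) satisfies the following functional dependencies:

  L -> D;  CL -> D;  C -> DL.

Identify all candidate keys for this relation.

{C}⁺: C→DL adds D, L → {C, D, L}.
No other minimal superkey exists.

(C)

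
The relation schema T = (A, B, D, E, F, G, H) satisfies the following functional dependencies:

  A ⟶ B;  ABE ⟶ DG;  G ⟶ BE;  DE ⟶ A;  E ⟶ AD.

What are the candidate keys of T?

(E, F, H), (F, G, H)

{E, F, H}⁺: E→AD adds A, D; A→B adds B; ABE→DG adds G → {A, B, D, E, F, G, H}. Minimal: {F, H}⁺ = {F, H}; {E, H}⁺ = {A, B, D, E, G, H}; {E, F}⁺ = {A, B, D, E, F, G} — none reach the full schema.
{F, G, H}⁺: G→BE adds B, E; E→AD adds A, D → {A, B, D, E, F, G, H}. Minimal: {G, H}⁺ = {A, B, D, E, G, H}; {F, H}⁺ = {F, H}; {F, G}⁺ = {A, B, D, E, F, G} — none reach the full schema.
Any other superkey contains one of these as a subset, so there are no further candidate keys.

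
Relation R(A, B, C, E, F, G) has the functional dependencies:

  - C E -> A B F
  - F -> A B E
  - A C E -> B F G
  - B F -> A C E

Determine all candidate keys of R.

{F}⁺: F→ABE adds A, B, E; BF→ACE adds C; ACE→BFG adds G → {A, B, C, E, F, G}.
{C, E}⁺: CE→ABF adds A, B, F; ACE→BFG adds G → {A, B, C, E, F, G}.
Any other superkey contains one of these as a subset, so there are no further candidate keys.

(F); (C, E)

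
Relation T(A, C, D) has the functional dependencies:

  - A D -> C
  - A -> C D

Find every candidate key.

A

Attribute A never appears on the right-hand side of any dependency, so A must belong to every candidate key.
{A}⁺ = {A, C, D}, which is all of the schema, so {A} is the only candidate key.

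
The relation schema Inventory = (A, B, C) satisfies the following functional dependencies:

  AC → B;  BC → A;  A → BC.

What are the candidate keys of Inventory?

{A}, {B, C}

{A}⁺: A→BC adds B, C → {A, B, C}.
{B, C}⁺: BC→A adds A → {A, B, C}. Minimal: {C}⁺ = {C}; {B}⁺ = {B} — none reach the full schema.
Any other superkey contains one of these as a subset, so there are no further candidate keys.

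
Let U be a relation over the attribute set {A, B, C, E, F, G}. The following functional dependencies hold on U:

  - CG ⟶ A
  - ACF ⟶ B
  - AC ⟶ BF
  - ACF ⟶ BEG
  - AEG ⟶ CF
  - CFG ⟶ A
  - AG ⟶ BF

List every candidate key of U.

{A, C}⁺: AC→BF adds B, F; ACF→BEG adds E, G → {A, B, C, E, F, G}. Minimal: {C}⁺ = {C}; {A}⁺ = {A} — none reach the full schema.
{C, G}⁺: CG→A adds A; AC→BF adds B, F; ACF→BEG adds E → {A, B, C, E, F, G}. Minimal: {G}⁺ = {G}; {C}⁺ = {C} — none reach the full schema.
{A, E, G}⁺: AEG→CF adds C, F; AG→BF adds B → {A, B, C, E, F, G}. Minimal: {E, G}⁺ = {E, G}; {A, G}⁺ = {A, B, F, G}; {A, E}⁺ = {A, E} — none reach the full schema.

(A, C), (C, G), (A, E, G)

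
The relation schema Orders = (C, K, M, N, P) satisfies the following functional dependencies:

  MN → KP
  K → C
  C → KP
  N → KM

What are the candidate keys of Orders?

{N}⁺: N→KM adds K, M; MN→KP adds P; K→C adds C → {C, K, M, N, P}.
No other minimal superkey exists.

(N)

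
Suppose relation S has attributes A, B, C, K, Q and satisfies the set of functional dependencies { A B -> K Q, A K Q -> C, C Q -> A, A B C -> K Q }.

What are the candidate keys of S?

AB; BCQ

Attribute B never appears on the right-hand side of any dependency, so B must belong to every candidate key.
{B}⁺ = {B}, which is not all of the schema, so we must add further attributes.
{A, B}⁺: AB→KQ adds K, Q; AKQ→C adds C → {A, B, C, K, Q}. Minimal: {B}⁺ = {B}; {A}⁺ = {A} — none reach the full schema.
{B, C, Q}⁺: CQ→A adds A; ABC→KQ adds K → {A, B, C, K, Q}. Minimal: {C, Q}⁺ = {A, C, Q}; {B, Q}⁺ = {B, Q}; {B, C}⁺ = {B, C} — none reach the full schema.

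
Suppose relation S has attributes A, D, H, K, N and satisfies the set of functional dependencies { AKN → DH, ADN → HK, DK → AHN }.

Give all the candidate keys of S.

{D, K}⁺: DK→AHN adds A, H, N → {A, D, H, K, N}.
{A, D, N}⁺: ADN→HK adds H, K → {A, D, H, K, N}.
{A, K, N}⁺: AKN→DH adds D, H → {A, D, H, K, N}.

(D, K); (A, D, N); (A, K, N)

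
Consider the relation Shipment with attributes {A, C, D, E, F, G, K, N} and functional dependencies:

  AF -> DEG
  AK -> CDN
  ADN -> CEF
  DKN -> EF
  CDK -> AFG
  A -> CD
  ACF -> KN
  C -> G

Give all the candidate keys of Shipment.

{A, F}⁺: AF→DEG adds D, E, G; A→CD adds C; ACF→KN adds K, N → {A, C, D, E, F, G, K, N}. Minimal: {F}⁺ = {F}; {A}⁺ = {A, C, D, G} — none reach the full schema.
{A, K}⁺: AK→CDN adds C, D, N; ADN→CEF adds E, F; CDK→AFG adds G → {A, C, D, E, F, G, K, N}. Minimal: {K}⁺ = {K}; {A}⁺ = {A, C, D, G} — none reach the full schema.
{A, N}⁺: A→CD adds C, D; C→G adds G; ADN→CEF adds E, F; ACF→KN adds K → {A, C, D, E, F, G, K, N}. Minimal: {N}⁺ = {N}; {A}⁺ = {A, C, D, G} — none reach the full schema.
{C, D, K}⁺: CDK→AFG adds A, F, G; ACF→KN adds N; AF→DEG adds E → {A, C, D, E, F, G, K, N}. Minimal: {D, K}⁺ = {D, K}; {C, K}⁺ = {C, G, K}; {C, D}⁺ = {C, D, G} — none reach the full schema.

{A, F}, {A, K}, {A, N}, {C, D, K}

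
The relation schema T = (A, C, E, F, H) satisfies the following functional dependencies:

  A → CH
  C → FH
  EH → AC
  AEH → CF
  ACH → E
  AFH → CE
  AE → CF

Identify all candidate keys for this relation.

{A}⁺: A→CH adds C, H; C→FH adds F; ACH→E adds E → {A, C, E, F, H}.
{C, E}⁺: C→FH adds F, H; EH→AC adds A → {A, C, E, F, H}. Minimal: {E}⁺ = {E}; {C}⁺ = {C, F, H} — none reach the full schema.
{E, H}⁺: EH→AC adds A, C; AEH→CF adds F → {A, C, E, F, H}. Minimal: {H}⁺ = {H}; {E}⁺ = {E} — none reach the full schema.
Any other superkey contains one of these as a subset, so there are no further candidate keys.

(A); (C, E); (E, H)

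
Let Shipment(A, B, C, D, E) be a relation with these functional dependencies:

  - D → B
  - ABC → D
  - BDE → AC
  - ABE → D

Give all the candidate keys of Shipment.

(D, E), (A, B, E)

Attribute E never appears on the right-hand side of any dependency, so E must belong to every candidate key.
{E}⁺ = {E}, which is not all of the schema, so we must add further attributes.
{D, E}⁺: D→B adds B; BDE→AC adds A, C → {A, B, C, D, E}.
{A, B, E}⁺: ABE→D adds D; BDE→AC adds C → {A, B, C, D, E}.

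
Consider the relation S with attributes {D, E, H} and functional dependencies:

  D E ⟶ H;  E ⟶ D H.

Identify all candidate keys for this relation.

(E)

Attribute E never appears on the right-hand side of any dependency, so E must belong to every candidate key.
{E}⁺ = {D, E, H}, which is all of the schema, so {E} is the only candidate key.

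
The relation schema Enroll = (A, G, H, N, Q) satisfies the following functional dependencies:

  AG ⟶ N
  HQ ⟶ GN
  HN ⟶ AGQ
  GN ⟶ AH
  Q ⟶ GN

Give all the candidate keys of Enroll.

{Q}⁺: Q→GN adds G, N; GN→AH adds A, H → {A, G, H, N, Q}.
{A, G}⁺: AG→N adds N; GN→AH adds H; HN→AGQ adds Q → {A, G, H, N, Q}. Minimal: {G}⁺ = {G}; {A}⁺ = {A} — none reach the full schema.
{G, N}⁺: GN→AH adds A, H; HN→AGQ adds Q → {A, G, H, N, Q}. Minimal: {N}⁺ = {N}; {G}⁺ = {G} — none reach the full schema.
{H, N}⁺: HN→AGQ adds A, G, Q → {A, G, H, N, Q}. Minimal: {N}⁺ = {N}; {H}⁺ = {H} — none reach the full schema.

(Q), (A, G), (G, N), (H, N)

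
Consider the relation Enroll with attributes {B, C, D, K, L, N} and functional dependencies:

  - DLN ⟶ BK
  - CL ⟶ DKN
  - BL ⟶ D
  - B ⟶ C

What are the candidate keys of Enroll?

Attribute L never appears on the right-hand side of any dependency, so L must belong to every candidate key.
{L}⁺ = {L}, which is not all of the schema, so we must add further attributes.
{B, L}⁺: BL→D adds D; B→C adds C; CL→DKN adds K, N → {B, C, D, K, L, N}. Minimal: {L}⁺ = {L}; {B}⁺ = {B, C} — none reach the full schema.
{C, L}⁺: CL→DKN adds D, K, N; DLN→BK adds B → {B, C, D, K, L, N}. Minimal: {L}⁺ = {L}; {C}⁺ = {C} — none reach the full schema.
{D, L, N}⁺: DLN→BK adds B, K; B→C adds C → {B, C, D, K, L, N}. Minimal: {L, N}⁺ = {L, N}; {D, N}⁺ = {D, N}; {D, L}⁺ = {D, L} — none reach the full schema.
Any other superkey contains one of these as a subset, so there are no further candidate keys.

BL, CL, DLN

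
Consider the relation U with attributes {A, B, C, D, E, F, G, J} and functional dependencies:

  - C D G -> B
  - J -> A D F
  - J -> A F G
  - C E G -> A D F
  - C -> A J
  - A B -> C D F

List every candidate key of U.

Attribute E never appears on the right-hand side of any dependency, so E must belong to every candidate key.
{E}⁺ = {E}, which is not all of the schema, so we must add further attributes.
{C, E}⁺: C→AJ adds A, J; J→ADF adds D, F; J→AFG adds G; CDG→B adds B → {A, B, C, D, E, F, G, J}.
{A, B, E}⁺: AB→CDF adds C, D, F; C→AJ adds J; J→AFG adds G → {A, B, C, D, E, F, G, J}.
{B, E, J}⁺: J→ADF adds A, D, F; J→AFG adds G; AB→CDF adds C → {A, B, C, D, E, F, G, J}.
Any other superkey contains one of these as a subset, so there are no further candidate keys.

{C, E}, {A, B, E}, {B, E, J}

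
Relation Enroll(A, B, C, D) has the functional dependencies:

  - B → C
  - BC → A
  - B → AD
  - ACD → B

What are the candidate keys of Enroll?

{B}, {A, C, D}

{B}⁺: B→C adds C; BC→A adds A; B→AD adds D → {A, B, C, D}.
{A, C, D}⁺: ACD→B adds B → {A, B, C, D}. Minimal: {C, D}⁺ = {C, D}; {A, D}⁺ = {A, D}; {A, C}⁺ = {A, C} — none reach the full schema.
Any other superkey contains one of these as a subset, so there are no further candidate keys.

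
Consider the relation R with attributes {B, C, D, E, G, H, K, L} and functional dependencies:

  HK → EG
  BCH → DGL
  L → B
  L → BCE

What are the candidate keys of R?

Attributes H, K never appear on any right-hand side, so every candidate key must contain {H, K}.
{H, K}⁺ = {E, G, H, K}, which is not all of the schema, so we must add further attributes.
{H, K, L}⁺: HK→EG adds E, G; L→B adds B; L→BCE adds C; BCH→DGL adds D → {B, C, D, E, G, H, K, L}.
{B, C, H, K}⁺: HK→EG adds E, G; BCH→DGL adds D, L → {B, C, D, E, G, H, K, L}.
Any other superkey contains one of these as a subset, so there are no further candidate keys.

{H, K, L}, {B, C, H, K}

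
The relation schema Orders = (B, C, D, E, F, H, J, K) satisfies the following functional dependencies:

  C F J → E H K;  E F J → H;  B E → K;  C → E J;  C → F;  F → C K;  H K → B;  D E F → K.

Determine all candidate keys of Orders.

CD, DF

Attribute D never appears on the right-hand side of any dependency, so D must belong to every candidate key.
{D}⁺ = {D}, which is not all of the schema, so we must add further attributes.
{C, D}⁺: C→EJ adds E, J; C→F adds F; F→CK adds K; CFJ→EHK adds H; HK→B adds B → {B, C, D, E, F, H, J, K}. Minimal: {D}⁺ = {D}; {C}⁺ = {B, C, E, F, H, J, K} — none reach the full schema.
{D, F}⁺: F→CK adds C, K; C→EJ adds E, J; CFJ→EHK adds H; HK→B adds B → {B, C, D, E, F, H, J, K}. Minimal: {F}⁺ = {B, C, E, F, H, J, K}; {D}⁺ = {D} — none reach the full schema.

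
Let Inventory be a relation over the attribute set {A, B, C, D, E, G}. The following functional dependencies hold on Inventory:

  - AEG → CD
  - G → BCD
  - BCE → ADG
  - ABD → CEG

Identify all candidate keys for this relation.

(A, G), (E, G), (A, B, D), (B, C, E)

{A, G}⁺: G→BCD adds B, C, D; ABD→CEG adds E → {A, B, C, D, E, G}.
{E, G}⁺: G→BCD adds B, C, D; BCE→ADG adds A → {A, B, C, D, E, G}.
{A, B, D}⁺: ABD→CEG adds C, E, G → {A, B, C, D, E, G}.
{B, C, E}⁺: BCE→ADG adds A, D, G → {A, B, C, D, E, G}.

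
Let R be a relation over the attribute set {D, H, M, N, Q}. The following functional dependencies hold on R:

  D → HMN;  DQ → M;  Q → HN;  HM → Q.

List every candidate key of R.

{D}

Attribute D never appears on the right-hand side of any dependency, so D must belong to every candidate key.
{D}⁺ = {D, H, M, N, Q}, which is all of the schema, so {D} is the only candidate key.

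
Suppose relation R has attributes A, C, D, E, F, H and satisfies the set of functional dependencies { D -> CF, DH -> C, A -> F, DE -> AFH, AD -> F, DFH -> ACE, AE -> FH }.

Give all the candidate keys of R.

{D, E}, {D, H}

Attribute D never appears on the right-hand side of any dependency, so D must belong to every candidate key.
{D}⁺ = {C, D, F}, which is not all of the schema, so we must add further attributes.
{D, E}⁺: D→CF adds C, F; DE→AFH adds A, H → {A, C, D, E, F, H}. Minimal: {E}⁺ = {E}; {D}⁺ = {C, D, F} — none reach the full schema.
{D, H}⁺: D→CF adds C, F; DFH→ACE adds A, E → {A, C, D, E, F, H}. Minimal: {H}⁺ = {H}; {D}⁺ = {C, D, F} — none reach the full schema.
Any other superkey contains one of these as a subset, so there are no further candidate keys.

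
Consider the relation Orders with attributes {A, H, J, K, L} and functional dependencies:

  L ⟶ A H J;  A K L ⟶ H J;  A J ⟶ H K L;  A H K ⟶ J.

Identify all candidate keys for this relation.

{L}⁺: L→AHJ adds A, H, J; AJ→HKL adds K → {A, H, J, K, L}.
{A, J}⁺: AJ→HKL adds H, K, L → {A, H, J, K, L}.
{A, H, K}⁺: AHK→J adds J; AJ→HKL adds L → {A, H, J, K, L}.
Any other superkey contains one of these as a subset, so there are no further candidate keys.

{L}, {A, J}, {A, H, K}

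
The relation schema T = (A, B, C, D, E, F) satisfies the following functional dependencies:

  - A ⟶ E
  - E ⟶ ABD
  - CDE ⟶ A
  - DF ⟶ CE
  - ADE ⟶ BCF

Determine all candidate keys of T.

{A}⁺: A→E adds E; E→ABD adds B, D; ADE→BCF adds C, F → {A, B, C, D, E, F}.
{E}⁺: E→ABD adds A, B, D; ADE→BCF adds C, F → {A, B, C, D, E, F}.
{D, F}⁺: DF→CE adds C, E; E→ABD adds A, B → {A, B, C, D, E, F}. Minimal: {F}⁺ = {F}; {D}⁺ = {D} — none reach the full schema.

(A); (E); (D, F)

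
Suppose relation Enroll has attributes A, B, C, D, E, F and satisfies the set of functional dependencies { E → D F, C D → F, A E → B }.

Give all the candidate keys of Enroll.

{A, C, E}⁺: E→DF adds D, F; AE→B adds B → {A, B, C, D, E, F}.
No other minimal superkey exists.

{A, C, E}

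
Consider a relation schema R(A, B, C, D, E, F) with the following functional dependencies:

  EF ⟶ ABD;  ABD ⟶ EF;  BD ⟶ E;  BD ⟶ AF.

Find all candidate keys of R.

{B, C, D}⁺: BD→E adds E; BD→AF adds A, F → {A, B, C, D, E, F}. Minimal: {C, D}⁺ = {C, D}; {B, D}⁺ = {A, B, D, E, F}; {B, C}⁺ = {B, C} — none reach the full schema.
{C, E, F}⁺: EF→ABD adds A, B, D → {A, B, C, D, E, F}. Minimal: {E, F}⁺ = {A, B, D, E, F}; {C, F}⁺ = {C, F}; {C, E}⁺ = {C, E} — none reach the full schema.

BCD, CEF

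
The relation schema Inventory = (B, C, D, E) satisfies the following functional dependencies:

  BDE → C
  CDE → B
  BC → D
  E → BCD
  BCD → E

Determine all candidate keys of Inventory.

{E}, {B, C}

{E}⁺: E→BCD adds B, C, D → {B, C, D, E}.
{B, C}⁺: BC→D adds D; BCD→E adds E → {B, C, D, E}. Minimal: {C}⁺ = {C}; {B}⁺ = {B} — none reach the full schema.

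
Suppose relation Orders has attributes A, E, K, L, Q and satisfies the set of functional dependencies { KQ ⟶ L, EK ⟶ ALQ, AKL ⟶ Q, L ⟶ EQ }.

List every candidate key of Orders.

Attribute K never appears on the right-hand side of any dependency, so K must belong to every candidate key.
{K}⁺ = {K}, which is not all of the schema, so we must add further attributes.
{E, K}⁺: EK→ALQ adds A, L, Q → {A, E, K, L, Q}.
{K, L}⁺: L→EQ adds E, Q; EK→ALQ adds A → {A, E, K, L, Q}.
{K, Q}⁺: KQ→L adds L; L→EQ adds E; EK→ALQ adds A → {A, E, K, L, Q}.

{E, K}, {K, L}, {K, Q}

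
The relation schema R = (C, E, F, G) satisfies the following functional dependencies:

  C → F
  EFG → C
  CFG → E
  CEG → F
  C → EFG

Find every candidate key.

{C}, {E, F, G}

{C}⁺: C→F adds F; C→EFG adds E, G → {C, E, F, G}.
{E, F, G}⁺: EFG→C adds C → {C, E, F, G}. Minimal: {F, G}⁺ = {F, G}; {E, G}⁺ = {E, G}; {E, F}⁺ = {E, F} — none reach the full schema.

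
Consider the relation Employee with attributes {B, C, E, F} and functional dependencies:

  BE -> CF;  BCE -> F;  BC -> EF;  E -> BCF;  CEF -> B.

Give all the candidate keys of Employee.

(E); (B, C)

{E}⁺: E→BCF adds B, C, F → {B, C, E, F}.
{B, C}⁺: BC→EF adds E, F → {B, C, E, F}.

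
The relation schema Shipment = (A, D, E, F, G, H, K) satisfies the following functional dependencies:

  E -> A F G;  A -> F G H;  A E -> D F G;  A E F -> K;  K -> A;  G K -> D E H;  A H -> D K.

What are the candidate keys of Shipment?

(A); (E); (K)

{A}⁺: A→FGH adds F, G, H; AH→DK adds D, K; GK→DEH adds E → {A, D, E, F, G, H, K}.
{E}⁺: E→AFG adds A, F, G; A→FGH adds H; AE→DFG adds D; AEF→K adds K → {A, D, E, F, G, H, K}.
{K}⁺: K→A adds A; A→FGH adds F, G, H; GK→DEH adds D, E → {A, D, E, F, G, H, K}.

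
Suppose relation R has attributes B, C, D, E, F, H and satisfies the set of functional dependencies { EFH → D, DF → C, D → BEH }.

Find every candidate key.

Attribute F never appears on the right-hand side of any dependency, so F must belong to every candidate key.
{F}⁺ = {F}, which is not all of the schema, so we must add further attributes.
{D, F}⁺: DF→C adds C; D→BEH adds B, E, H → {B, C, D, E, F, H}.
{E, F, H}⁺: EFH→D adds D; DF→C adds C; D→BEH adds B → {B, C, D, E, F, H}.
Any other superkey contains one of these as a subset, so there are no further candidate keys.

DF; EFH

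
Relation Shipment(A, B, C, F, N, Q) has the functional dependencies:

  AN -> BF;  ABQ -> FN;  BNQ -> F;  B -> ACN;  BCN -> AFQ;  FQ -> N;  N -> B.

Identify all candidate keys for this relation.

{B}, {N}, {F, Q}

{B}⁺: B→ACN adds A, C, N; BCN→AFQ adds F, Q → {A, B, C, F, N, Q}.
{N}⁺: N→B adds B; B→ACN adds A, C; BCN→AFQ adds F, Q → {A, B, C, F, N, Q}.
{F, Q}⁺: FQ→N adds N; N→B adds B; B→ACN adds A, C → {A, B, C, F, N, Q}. Minimal: {Q}⁺ = {Q}; {F}⁺ = {F} — none reach the full schema.
Any other superkey contains one of these as a subset, so there are no further candidate keys.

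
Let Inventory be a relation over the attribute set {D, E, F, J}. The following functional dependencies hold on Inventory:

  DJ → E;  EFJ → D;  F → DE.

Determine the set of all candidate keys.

{F, J}

{F, J}⁺: F→DE adds D, E → {D, E, F, J}.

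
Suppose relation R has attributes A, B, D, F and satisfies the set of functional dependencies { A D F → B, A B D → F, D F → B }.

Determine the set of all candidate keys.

Attributes A, D never appear on any right-hand side, so every candidate key must contain {A, D}.
{A, D}⁺ = {A, D}, which is not all of the schema, so we must add further attributes.
{A, B, D}⁺: ABD→F adds F → {A, B, D, F}.
{A, D, F}⁺: ADF→B adds B → {A, B, D, F}.
Any other superkey contains one of these as a subset, so there are no further candidate keys.

{A, B, D}; {A, D, F}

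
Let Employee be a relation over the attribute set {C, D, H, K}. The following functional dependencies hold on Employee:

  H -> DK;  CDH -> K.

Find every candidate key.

(C, H)

Attributes C, H never appear on any right-hand side, so every candidate key must contain {C, H}.
{C, H}⁺ = {C, D, H, K}, which is all of the schema, so {C, H} is the only candidate key.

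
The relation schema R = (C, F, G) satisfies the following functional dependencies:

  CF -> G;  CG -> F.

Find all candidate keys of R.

Attribute C never appears on the right-hand side of any dependency, so C must belong to every candidate key.
{C}⁺ = {C}, which is not all of the schema, so we must add further attributes.
{C, F}⁺: CF→G adds G → {C, F, G}. Minimal: {F}⁺ = {F}; {C}⁺ = {C} — none reach the full schema.
{C, G}⁺: CG→F adds F → {C, F, G}. Minimal: {G}⁺ = {G}; {C}⁺ = {C} — none reach the full schema.

{C, F}, {C, G}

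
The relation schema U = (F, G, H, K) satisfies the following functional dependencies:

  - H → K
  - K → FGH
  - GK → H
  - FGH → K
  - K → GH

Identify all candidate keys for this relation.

{H}⁺: H→K adds K; K→FGH adds F, G → {F, G, H, K}.
{K}⁺: K→FGH adds F, G, H → {F, G, H, K}.

{H}; {K}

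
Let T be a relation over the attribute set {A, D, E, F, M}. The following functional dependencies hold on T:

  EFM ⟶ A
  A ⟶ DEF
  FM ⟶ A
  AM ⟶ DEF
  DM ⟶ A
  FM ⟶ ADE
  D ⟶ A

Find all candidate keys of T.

AM, DM, FM

Attribute M never appears on the right-hand side of any dependency, so M must belong to every candidate key.
{M}⁺ = {M}, which is not all of the schema, so we must add further attributes.
{A, M}⁺: A→DEF adds D, E, F → {A, D, E, F, M}. Minimal: {M}⁺ = {M}; {A}⁺ = {A, D, E, F} — none reach the full schema.
{D, M}⁺: DM→A adds A; A→DEF adds E, F → {A, D, E, F, M}. Minimal: {M}⁺ = {M}; {D}⁺ = {A, D, E, F} — none reach the full schema.
{F, M}⁺: FM→A adds A; AM→DEF adds D, E → {A, D, E, F, M}. Minimal: {M}⁺ = {M}; {F}⁺ = {F} — none reach the full schema.
Any other superkey contains one of these as a subset, so there are no further candidate keys.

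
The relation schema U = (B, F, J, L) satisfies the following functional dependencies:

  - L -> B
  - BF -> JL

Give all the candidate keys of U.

Attribute F never appears on the right-hand side of any dependency, so F must belong to every candidate key.
{F}⁺ = {F}, which is not all of the schema, so we must add further attributes.
{B, F}⁺: BF→JL adds J, L → {B, F, J, L}. Minimal: {F}⁺ = {F}; {B}⁺ = {B} — none reach the full schema.
{F, L}⁺: L→B adds B; BF→JL adds J → {B, F, J, L}. Minimal: {L}⁺ = {B, L}; {F}⁺ = {F} — none reach the full schema.
Any other superkey contains one of these as a subset, so there are no further candidate keys.

(B, F); (F, L)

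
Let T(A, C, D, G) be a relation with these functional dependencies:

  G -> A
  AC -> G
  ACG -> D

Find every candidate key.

{A, C}, {C, G}

Attribute C never appears on the right-hand side of any dependency, so C must belong to every candidate key.
{C}⁺ = {C}, which is not all of the schema, so we must add further attributes.
{A, C}⁺: AC→G adds G; ACG→D adds D → {A, C, D, G}.
{C, G}⁺: G→A adds A; ACG→D adds D → {A, C, D, G}.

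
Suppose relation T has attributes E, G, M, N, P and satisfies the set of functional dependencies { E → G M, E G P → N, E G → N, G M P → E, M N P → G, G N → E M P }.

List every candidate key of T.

E, GN, GMP, MNP

{E}⁺: E→GM adds G, M; EG→N adds N; GN→EMP adds P → {E, G, M, N, P}.
{G, N}⁺: GN→EMP adds E, M, P → {E, G, M, N, P}. Minimal: {N}⁺ = {N}; {G}⁺ = {G} — none reach the full schema.
{G, M, P}⁺: GMP→E adds E; EGP→N adds N → {E, G, M, N, P}. Minimal: {M, P}⁺ = {M, P}; {G, P}⁺ = {G, P}; {G, M}⁺ = {G, M} — none reach the full schema.
{M, N, P}⁺: MNP→G adds G; GN→EMP adds E → {E, G, M, N, P}. Minimal: {N, P}⁺ = {N, P}; {M, P}⁺ = {M, P}; {M, N}⁺ = {M, N} — none reach the full schema.
Any other superkey contains one of these as a subset, so there are no further candidate keys.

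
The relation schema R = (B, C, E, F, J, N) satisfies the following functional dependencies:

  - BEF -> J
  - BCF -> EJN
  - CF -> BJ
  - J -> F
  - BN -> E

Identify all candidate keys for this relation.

CF, CJ

Attribute C never appears on the right-hand side of any dependency, so C must belong to every candidate key.
{C}⁺ = {C}, which is not all of the schema, so we must add further attributes.
{C, F}⁺: CF→BJ adds B, J; BCF→EJN adds E, N → {B, C, E, F, J, N}. Minimal: {F}⁺ = {F}; {C}⁺ = {C} — none reach the full schema.
{C, J}⁺: J→F adds F; CF→BJ adds B; BCF→EJN adds E, N → {B, C, E, F, J, N}. Minimal: {J}⁺ = {F, J}; {C}⁺ = {C} — none reach the full schema.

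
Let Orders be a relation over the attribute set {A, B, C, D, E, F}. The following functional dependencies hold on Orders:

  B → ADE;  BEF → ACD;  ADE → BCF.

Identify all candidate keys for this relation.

{B}⁺: B→ADE adds A, D, E; ADE→BCF adds C, F → {A, B, C, D, E, F}.
{A, D, E}⁺: ADE→BCF adds B, C, F → {A, B, C, D, E, F}. Minimal: {D, E}⁺ = {D, E}; {A, E}⁺ = {A, E}; {A, D}⁺ = {A, D} — none reach the full schema.

{B}, {A, D, E}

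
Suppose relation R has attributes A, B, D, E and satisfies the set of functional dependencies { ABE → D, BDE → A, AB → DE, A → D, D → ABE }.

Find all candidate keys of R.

{A}⁺: A→D adds D; D→ABE adds B, E → {A, B, D, E}.
{D}⁺: D→ABE adds A, B, E → {A, B, D, E}.

(A), (D)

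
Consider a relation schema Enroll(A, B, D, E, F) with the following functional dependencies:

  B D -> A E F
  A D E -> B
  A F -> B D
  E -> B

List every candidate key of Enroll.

AF, BD, DE

{A, F}⁺: AF→BD adds B, D; BD→AEF adds E → {A, B, D, E, F}. Minimal: {F}⁺ = {F}; {A}⁺ = {A} — none reach the full schema.
{B, D}⁺: BD→AEF adds A, E, F → {A, B, D, E, F}. Minimal: {D}⁺ = {D}; {B}⁺ = {B} — none reach the full schema.
{D, E}⁺: E→B adds B; BD→AEF adds A, F → {A, B, D, E, F}. Minimal: {E}⁺ = {B, E}; {D}⁺ = {D} — none reach the full schema.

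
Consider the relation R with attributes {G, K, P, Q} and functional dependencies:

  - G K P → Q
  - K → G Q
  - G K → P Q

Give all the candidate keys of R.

Attribute K never appears on the right-hand side of any dependency, so K must belong to every candidate key.
{K}⁺ = {G, K, P, Q}, which is all of the schema, so {K} is the only candidate key.

{K}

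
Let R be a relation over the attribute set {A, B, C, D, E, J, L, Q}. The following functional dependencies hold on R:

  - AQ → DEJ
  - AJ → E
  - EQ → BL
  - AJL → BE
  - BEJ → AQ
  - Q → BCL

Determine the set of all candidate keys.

{A, Q}⁺: AQ→DEJ adds D, E, J; EQ→BL adds B, L; Q→BCL adds C → {A, B, C, D, E, J, L, Q}. Minimal: {Q}⁺ = {B, C, L, Q}; {A}⁺ = {A} — none reach the full schema.
{A, B, J}⁺: AJ→E adds E; BEJ→AQ adds Q; Q→BCL adds C, L; AQ→DEJ adds D → {A, B, C, D, E, J, L, Q}. Minimal: {B, J}⁺ = {B, J}; {A, J}⁺ = {A, E, J}; {A, B}⁺ = {A, B} — none reach the full schema.
{A, J, L}⁺: AJ→E adds E; AJL→BE adds B; BEJ→AQ adds Q; Q→BCL adds C; AQ→DEJ adds D → {A, B, C, D, E, J, L, Q}. Minimal: {J, L}⁺ = {J, L}; {A, L}⁺ = {A, L}; {A, J}⁺ = {A, E, J} — none reach the full schema.
{B, E, J}⁺: BEJ→AQ adds A, Q; Q→BCL adds C, L; AQ→DEJ adds D → {A, B, C, D, E, J, L, Q}. Minimal: {E, J}⁺ = {E, J}; {B, J}⁺ = {B, J}; {B, E}⁺ = {B, E} — none reach the full schema.
{E, J, Q}⁺: EQ→BL adds B, L; BEJ→AQ adds A; Q→BCL adds C; AQ→DEJ adds D → {A, B, C, D, E, J, L, Q}. Minimal: {J, Q}⁺ = {B, C, J, L, Q}; {E, Q}⁺ = {B, C, E, L, Q}; {E, J}⁺ = {E, J} — none reach the full schema.
Any other superkey contains one of these as a subset, so there are no further candidate keys.

{A, Q}; {A, B, J}; {A, J, L}; {B, E, J}; {E, J, Q}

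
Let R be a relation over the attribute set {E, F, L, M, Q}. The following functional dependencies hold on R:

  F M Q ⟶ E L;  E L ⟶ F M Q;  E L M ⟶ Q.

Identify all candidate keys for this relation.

{E, L}⁺: EL→FMQ adds F, M, Q → {E, F, L, M, Q}. Minimal: {L}⁺ = {L}; {E}⁺ = {E} — none reach the full schema.
{F, M, Q}⁺: FMQ→EL adds E, L → {E, F, L, M, Q}. Minimal: {M, Q}⁺ = {M, Q}; {F, Q}⁺ = {F, Q}; {F, M}⁺ = {F, M} — none reach the full schema.

{E, L}, {F, M, Q}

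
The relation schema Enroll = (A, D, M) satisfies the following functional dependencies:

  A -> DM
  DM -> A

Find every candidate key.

A, DM

{A}⁺: A→DM adds D, M → {A, D, M}.
{D, M}⁺: DM→A adds A → {A, D, M}. Minimal: {M}⁺ = {M}; {D}⁺ = {D} — none reach the full schema.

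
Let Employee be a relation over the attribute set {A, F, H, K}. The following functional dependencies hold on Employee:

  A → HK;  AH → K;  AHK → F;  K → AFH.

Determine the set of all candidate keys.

{A}; {K}

{A}⁺: A→HK adds H, K; AHK→F adds F → {A, F, H, K}.
{K}⁺: K→AFH adds A, F, H → {A, F, H, K}.
Any other superkey contains one of these as a subset, so there are no further candidate keys.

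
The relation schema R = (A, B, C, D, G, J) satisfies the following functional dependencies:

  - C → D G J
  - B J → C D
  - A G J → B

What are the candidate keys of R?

{A, C}; {A, B, J}; {A, G, J}

Attribute A never appears on the right-hand side of any dependency, so A must belong to every candidate key.
{A}⁺ = {A}, which is not all of the schema, so we must add further attributes.
{A, C}⁺: C→DGJ adds D, G, J; AGJ→B adds B → {A, B, C, D, G, J}. Minimal: {C}⁺ = {C, D, G, J}; {A}⁺ = {A} — none reach the full schema.
{A, B, J}⁺: BJ→CD adds C, D; C→DGJ adds G → {A, B, C, D, G, J}. Minimal: {B, J}⁺ = {B, C, D, G, J}; {A, J}⁺ = {A, J}; {A, B}⁺ = {A, B} — none reach the full schema.
{A, G, J}⁺: AGJ→B adds B; BJ→CD adds C, D → {A, B, C, D, G, J}. Minimal: {G, J}⁺ = {G, J}; {A, J}⁺ = {A, J}; {A, G}⁺ = {A, G} — none reach the full schema.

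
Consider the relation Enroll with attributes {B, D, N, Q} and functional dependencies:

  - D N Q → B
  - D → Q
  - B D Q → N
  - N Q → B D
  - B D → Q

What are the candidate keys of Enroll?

{B, D}⁺: D→Q adds Q; BDQ→N adds N → {B, D, N, Q}.
{D, N}⁺: D→Q adds Q; NQ→BD adds B → {B, D, N, Q}.
{N, Q}⁺: NQ→BD adds B, D → {B, D, N, Q}.
Any other superkey contains one of these as a subset, so there are no further candidate keys.

{B, D}; {D, N}; {N, Q}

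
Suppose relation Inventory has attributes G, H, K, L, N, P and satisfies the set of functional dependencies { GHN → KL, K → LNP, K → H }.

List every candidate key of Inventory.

{G, K}, {G, H, N}

Attribute G never appears on the right-hand side of any dependency, so G must belong to every candidate key.
{G}⁺ = {G}, which is not all of the schema, so we must add further attributes.
{G, K}⁺: K→LNP adds L, N, P; K→H adds H → {G, H, K, L, N, P}.
{G, H, N}⁺: GHN→KL adds K, L; K→LNP adds P → {G, H, K, L, N, P}.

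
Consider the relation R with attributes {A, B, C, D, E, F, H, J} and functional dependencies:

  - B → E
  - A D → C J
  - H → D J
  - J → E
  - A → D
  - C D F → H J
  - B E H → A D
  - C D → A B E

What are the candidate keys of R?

Attribute F never appears on the right-hand side of any dependency, so F must belong to every candidate key.
{F}⁺ = {F}, which is not all of the schema, so we must add further attributes.
{A, F}⁺: A→D adds D; AD→CJ adds C, J; J→E adds E; CDF→HJ adds H; CD→ABE adds B → {A, B, C, D, E, F, H, J}. Minimal: {F}⁺ = {F}; {A}⁺ = {A, B, C, D, E, J} — none reach the full schema.
{B, F, H}⁺: B→E adds E; H→DJ adds D, J; BEH→AD adds A; AD→CJ adds C → {A, B, C, D, E, F, H, J}. Minimal: {F, H}⁺ = {D, E, F, H, J}; {B, H}⁺ = {A, B, C, D, E, H, J}; {B, F}⁺ = {B, E, F} — none reach the full schema.
{C, D, F}⁺: CDF→HJ adds H, J; CD→ABE adds A, B, E → {A, B, C, D, E, F, H, J}. Minimal: {D, F}⁺ = {D, F}; {C, F}⁺ = {C, F}; {C, D}⁺ = {A, B, C, D, E, J} — none reach the full schema.
{C, F, H}⁺: H→DJ adds D, J; J→E adds E; CD→ABE adds A, B → {A, B, C, D, E, F, H, J}. Minimal: {F, H}⁺ = {D, E, F, H, J}; {C, H}⁺ = {A, B, C, D, E, H, J}; {C, F}⁺ = {C, F} — none reach the full schema.

AF; BFH; CDF; CFH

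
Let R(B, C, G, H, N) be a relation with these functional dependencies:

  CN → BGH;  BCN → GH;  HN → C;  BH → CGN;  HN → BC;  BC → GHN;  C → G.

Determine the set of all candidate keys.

{B, C}⁺: BC→GHN adds G, H, N → {B, C, G, H, N}. Minimal: {C}⁺ = {C, G}; {B}⁺ = {B} — none reach the full schema.
{B, H}⁺: BH→CGN adds C, G, N → {B, C, G, H, N}. Minimal: {H}⁺ = {H}; {B}⁺ = {B} — none reach the full schema.
{C, N}⁺: CN→BGH adds B, G, H → {B, C, G, H, N}. Minimal: {N}⁺ = {N}; {C}⁺ = {C, G} — none reach the full schema.
{H, N}⁺: HN→C adds C; HN→BC adds B; BC→GHN adds G → {B, C, G, H, N}. Minimal: {N}⁺ = {N}; {H}⁺ = {H} — none reach the full schema.

{B, C}, {B, H}, {C, N}, {H, N}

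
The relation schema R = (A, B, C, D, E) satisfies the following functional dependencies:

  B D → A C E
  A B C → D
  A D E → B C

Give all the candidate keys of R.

{B, D}⁺: BD→ACE adds A, C, E → {A, B, C, D, E}.
{A, B, C}⁺: ABC→D adds D; BD→ACE adds E → {A, B, C, D, E}.
{A, D, E}⁺: ADE→BC adds B, C → {A, B, C, D, E}.
Any other superkey contains one of these as a subset, so there are no further candidate keys.

{B, D}; {A, B, C}; {A, D, E}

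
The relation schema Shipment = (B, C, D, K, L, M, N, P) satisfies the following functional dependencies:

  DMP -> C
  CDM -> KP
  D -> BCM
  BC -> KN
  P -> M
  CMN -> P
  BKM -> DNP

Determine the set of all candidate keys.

Attribute L never appears on the right-hand side of any dependency, so L must belong to every candidate key.
{L}⁺ = {L}, which is not all of the schema, so we must add further attributes.
{D, L}⁺: D→BCM adds B, C, M; BC→KN adds K, N; CMN→P adds P → {B, C, D, K, L, M, N, P}.
{B, C, L, M}⁺: BC→KN adds K, N; CMN→P adds P; BKM→DNP adds D → {B, C, D, K, L, M, N, P}.
{B, C, L, P}⁺: BC→KN adds K, N; P→M adds M; BKM→DNP adds D → {B, C, D, K, L, M, N, P}.
{B, K, L, M}⁺: BKM→DNP adds D, N, P; DMP→C adds C → {B, C, D, K, L, M, N, P}.
{B, K, L, P}⁺: P→M adds M; BKM→DNP adds D, N; DMP→C adds C → {B, C, D, K, L, M, N, P}.

DL, BCLM, BCLP, BKLM, BKLP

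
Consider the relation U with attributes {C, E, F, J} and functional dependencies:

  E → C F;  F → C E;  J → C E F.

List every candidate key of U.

{J}

Attribute J never appears on the right-hand side of any dependency, so J must belong to every candidate key.
{J}⁺ = {C, E, F, J}, which is all of the schema, so {J} is the only candidate key.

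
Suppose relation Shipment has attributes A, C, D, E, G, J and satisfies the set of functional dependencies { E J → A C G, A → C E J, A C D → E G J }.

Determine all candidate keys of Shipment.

{A, D}; {D, E, J}

Attribute D never appears on the right-hand side of any dependency, so D must belong to every candidate key.
{D}⁺ = {D}, which is not all of the schema, so we must add further attributes.
{A, D}⁺: A→CEJ adds C, E, J; ACD→EGJ adds G → {A, C, D, E, G, J}.
{D, E, J}⁺: EJ→ACG adds A, C, G → {A, C, D, E, G, J}.
Any other superkey contains one of these as a subset, so there are no further candidate keys.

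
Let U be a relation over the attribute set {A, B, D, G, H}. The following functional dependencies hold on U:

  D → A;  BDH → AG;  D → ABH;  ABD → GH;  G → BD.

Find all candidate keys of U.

{D}⁺: D→A adds A; D→ABH adds B, H; ABD→GH adds G → {A, B, D, G, H}.
{G}⁺: G→BD adds B, D; D→A adds A; D→ABH adds H → {A, B, D, G, H}.
Any other superkey contains one of these as a subset, so there are no further candidate keys.

{D}, {G}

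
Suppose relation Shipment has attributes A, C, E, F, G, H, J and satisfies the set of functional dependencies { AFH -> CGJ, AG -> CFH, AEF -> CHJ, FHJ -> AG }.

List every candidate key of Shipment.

{A, E, F}⁺: AEF→CHJ adds C, H, J; FHJ→AG adds G → {A, C, E, F, G, H, J}. Minimal: {E, F}⁺ = {E, F}; {A, F}⁺ = {A, F}; {A, E}⁺ = {A, E} — none reach the full schema.
{A, E, G}⁺: AG→CFH adds C, F, H; AEF→CHJ adds J → {A, C, E, F, G, H, J}. Minimal: {E, G}⁺ = {E, G}; {A, G}⁺ = {A, C, F, G, H, J}; {A, E}⁺ = {A, E} — none reach the full schema.
{E, F, H, J}⁺: FHJ→AG adds A, G; AFH→CGJ adds C → {A, C, E, F, G, H, J}. Minimal: {F, H, J}⁺ = {A, C, F, G, H, J}; {E, H, J}⁺ = {E, H, J}; {E, F, J}⁺ = {E, F, J}; … — none reach the full schema.
Any other superkey contains one of these as a subset, so there are no further candidate keys.

(A, E, F); (A, E, G); (E, F, H, J)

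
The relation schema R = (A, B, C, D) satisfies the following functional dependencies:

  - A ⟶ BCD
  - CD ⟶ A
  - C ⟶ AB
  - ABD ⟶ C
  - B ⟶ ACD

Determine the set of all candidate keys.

{A}⁺: A→BCD adds B, C, D → {A, B, C, D}.
{B}⁺: B→ACD adds A, C, D → {A, B, C, D}.
{C}⁺: C→AB adds A, B; B→ACD adds D → {A, B, C, D}.

{A}; {B}; {C}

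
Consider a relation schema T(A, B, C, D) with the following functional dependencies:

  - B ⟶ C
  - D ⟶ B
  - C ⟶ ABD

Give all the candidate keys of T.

B, C, D

{B}⁺: B→C adds C; C→ABD adds A, D → {A, B, C, D}.
{C}⁺: C→ABD adds A, B, D → {A, B, C, D}.
{D}⁺: D→B adds B; B→C adds C; C→ABD adds A → {A, B, C, D}.
Any other superkey contains one of these as a subset, so there are no further candidate keys.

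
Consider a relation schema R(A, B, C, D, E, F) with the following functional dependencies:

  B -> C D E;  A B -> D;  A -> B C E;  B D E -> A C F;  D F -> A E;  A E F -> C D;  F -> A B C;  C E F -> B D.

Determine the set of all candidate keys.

{A}⁺: A→BCE adds B, C, E; B→CDE adds D; BDE→ACF adds F → {A, B, C, D, E, F}.
{B}⁺: B→CDE adds C, D, E; BDE→ACF adds A, F → {A, B, C, D, E, F}.
{F}⁺: F→ABC adds A, B, C; B→CDE adds D, E → {A, B, C, D, E, F}.

(A), (B), (F)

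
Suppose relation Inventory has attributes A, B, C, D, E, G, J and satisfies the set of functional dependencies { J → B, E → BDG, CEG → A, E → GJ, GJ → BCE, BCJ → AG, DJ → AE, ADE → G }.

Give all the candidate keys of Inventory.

{E}⁺: E→BDG adds B, D, G; E→GJ adds J; GJ→BCE adds C; BCJ→AG adds A → {A, B, C, D, E, G, J}.
{C, J}⁺: J→B adds B; BCJ→AG adds A, G; GJ→BCE adds E; E→BDG adds D → {A, B, C, D, E, G, J}. Minimal: {J}⁺ = {B, J}; {C}⁺ = {C} — none reach the full schema.
{D, J}⁺: J→B adds B; DJ→AE adds A, E; ADE→G adds G; GJ→BCE adds C → {A, B, C, D, E, G, J}. Minimal: {J}⁺ = {B, J}; {D}⁺ = {D} — none reach the full schema.
{G, J}⁺: J→B adds B; GJ→BCE adds C, E; BCJ→AG adds A; E→BDG adds D → {A, B, C, D, E, G, J}. Minimal: {J}⁺ = {B, J}; {G}⁺ = {G} — none reach the full schema.
Any other superkey contains one of these as a subset, so there are no further candidate keys.

{E}, {C, J}, {D, J}, {G, J}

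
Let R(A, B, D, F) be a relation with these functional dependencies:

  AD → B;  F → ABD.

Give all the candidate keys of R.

F

{F}⁺: F→ABD adds A, B, D → {A, B, D, F}.
No other minimal superkey exists.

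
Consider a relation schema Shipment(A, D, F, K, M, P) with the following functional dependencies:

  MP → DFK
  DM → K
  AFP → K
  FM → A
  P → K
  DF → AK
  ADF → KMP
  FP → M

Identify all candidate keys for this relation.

{D, F}, {F, P}, {M, P}

{D, F}⁺: DF→AK adds A, K; ADF→KMP adds M, P → {A, D, F, K, M, P}. Minimal: {F}⁺ = {F}; {D}⁺ = {D} — none reach the full schema.
{F, P}⁺: P→K adds K; FP→M adds M; MP→DFK adds D; FM→A adds A → {A, D, F, K, M, P}. Minimal: {P}⁺ = {K, P}; {F}⁺ = {F} — none reach the full schema.
{M, P}⁺: MP→DFK adds D, F, K; FM→A adds A → {A, D, F, K, M, P}. Minimal: {P}⁺ = {K, P}; {M}⁺ = {M} — none reach the full schema.
Any other superkey contains one of these as a subset, so there are no further candidate keys.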